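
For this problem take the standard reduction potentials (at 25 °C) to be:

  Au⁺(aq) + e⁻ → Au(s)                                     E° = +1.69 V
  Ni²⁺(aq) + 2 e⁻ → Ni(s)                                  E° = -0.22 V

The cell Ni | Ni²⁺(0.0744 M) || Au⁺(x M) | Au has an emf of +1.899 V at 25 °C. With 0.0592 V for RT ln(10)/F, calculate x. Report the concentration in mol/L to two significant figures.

0.18 M

Au⁺/Au is the cathode, Ni²⁺/Ni the anode: E°cell = +1.91 V, n = 2.
Overall reaction: 2 Au⁺(aq) + Ni(s) → 2 Au(s) + Ni²⁺(aq); Q = [Ni²⁺]^1/[Au⁺]^2.
From E = E° − (0.0592/n) log Q: log Q = (E° − E)·n/0.0592 = (+1.91 − (+1.899))·2/0.0592 = 0.3716.
So 2·log[Au⁺] = 1·log(0.0744) − log Q = -1.1284 − (0.3716) = -1.5000; log[Au⁺] = -1.5000 / 2 = -0.7500; [Au⁺] = 10^(-0.7500) ≈ 0.18 M.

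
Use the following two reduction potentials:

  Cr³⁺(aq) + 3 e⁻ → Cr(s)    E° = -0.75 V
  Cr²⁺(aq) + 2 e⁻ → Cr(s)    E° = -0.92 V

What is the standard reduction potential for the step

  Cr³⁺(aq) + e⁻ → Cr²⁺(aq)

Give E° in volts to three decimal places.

-0.410 V

Sequential free energies add, so n₃E°₃ = n₁E°₁ + n₂E°₂.
With n₃ = 3, and the known step contributing 2×(-0.92) V, the unknown satisfies 1·E° = 3×(-0.75) − 2×(-0.92) = -0.410.
E° = -0.410 / 1 = -0.410 V.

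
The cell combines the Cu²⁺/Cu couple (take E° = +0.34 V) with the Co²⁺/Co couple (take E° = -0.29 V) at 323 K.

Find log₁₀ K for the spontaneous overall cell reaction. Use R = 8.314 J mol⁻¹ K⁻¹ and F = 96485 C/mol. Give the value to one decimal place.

19.7

Cathode: Cu²⁺/Cu; anode: Co²⁺/Co. E°cell = (+0.34) − (-0.29) = +0.63 V, with n = 2.
ΔG° = −nFE° = −RT ln K, so ln K = nFE°/(RT) = (2)(96485)(+0.63) / ((8.314)(323)) = 45.271.
log₁₀ K = 45.271 / ln 10 = 19.7.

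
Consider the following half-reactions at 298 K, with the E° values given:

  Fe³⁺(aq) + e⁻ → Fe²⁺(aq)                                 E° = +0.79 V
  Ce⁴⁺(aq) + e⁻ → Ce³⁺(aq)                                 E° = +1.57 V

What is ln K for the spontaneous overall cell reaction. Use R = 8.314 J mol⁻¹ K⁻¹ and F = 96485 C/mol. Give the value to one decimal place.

30.4

Cathode: Ce⁴⁺/Ce³⁺; anode: Fe³⁺/Fe²⁺. E°cell = (+1.57) − (+0.79) = +0.78 V, with n = 1.
ΔG° = −nFE° = −RT ln K, so ln K = nFE°/(RT) = (1)(96485)(+0.78) / ((8.314)(298)) = 30.376.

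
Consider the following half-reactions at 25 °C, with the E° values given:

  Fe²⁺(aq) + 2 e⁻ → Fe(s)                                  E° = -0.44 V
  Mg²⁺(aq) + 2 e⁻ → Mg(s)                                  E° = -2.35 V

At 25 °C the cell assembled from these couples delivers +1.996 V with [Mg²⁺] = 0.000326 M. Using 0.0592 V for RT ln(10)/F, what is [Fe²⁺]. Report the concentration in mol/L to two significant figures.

Fe²⁺/Fe is the cathode, Mg²⁺/Mg the anode: E°cell = +1.91 V, n = 2.
Overall reaction: Fe²⁺(aq) + Mg(s) → Fe(s) + Mg²⁺(aq); Q = [Mg²⁺]^1/[Fe²⁺]^1.
From E = E° − (0.0592/n) log Q: log Q = (E° − E)·n/0.0592 = (+1.91 − (+1.996))·2/0.0592 = -2.9054.
So 1·log[Fe²⁺] = 1·log(0.000326) − log Q = -3.4868 − (-2.9054) = -0.5814; [Fe²⁺] = 10^(-0.5814) ≈ 0.26 M.

0.26 M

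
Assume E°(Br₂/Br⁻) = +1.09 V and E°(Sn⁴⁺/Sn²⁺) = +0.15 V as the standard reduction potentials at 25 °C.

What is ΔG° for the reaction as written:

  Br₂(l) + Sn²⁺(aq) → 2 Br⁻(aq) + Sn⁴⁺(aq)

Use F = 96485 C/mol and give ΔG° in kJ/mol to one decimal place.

-181.4 kJ/mol

As written, Br₂/Br⁻ is reduced (cathode) and Sn⁴⁺/Sn²⁺ is oxidised (anode), so E°cell = (+1.09) − (+0.15) = +0.94 V.
Balancing electrons gives n = 2.
ΔG° = −nFE° = −(2)(96485)(+0.94) = -181,392 J = -181.4 kJ/mol.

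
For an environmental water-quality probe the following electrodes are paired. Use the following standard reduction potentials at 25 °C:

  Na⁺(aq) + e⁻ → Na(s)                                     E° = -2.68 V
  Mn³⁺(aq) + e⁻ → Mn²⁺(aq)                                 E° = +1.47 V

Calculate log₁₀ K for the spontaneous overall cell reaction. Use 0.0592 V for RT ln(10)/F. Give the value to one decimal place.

Cathode: Mn³⁺/Mn²⁺; anode: Na⁺/Na. E°cell = +4.15 V, n = 1.
log K = nE°cell / 0.0592 = (1)(+4.15) / 0.0592 = 70.1.

70.1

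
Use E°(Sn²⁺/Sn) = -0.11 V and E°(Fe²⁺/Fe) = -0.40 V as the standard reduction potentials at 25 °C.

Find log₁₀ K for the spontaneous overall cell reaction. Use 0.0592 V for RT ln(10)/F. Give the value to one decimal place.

9.8

Cathode: Sn²⁺/Sn; anode: Fe²⁺/Fe. E°cell = +0.29 V, n = 2.
log K = nE°cell / 0.0592 = (2)(+0.29) / 0.0592 = 9.8.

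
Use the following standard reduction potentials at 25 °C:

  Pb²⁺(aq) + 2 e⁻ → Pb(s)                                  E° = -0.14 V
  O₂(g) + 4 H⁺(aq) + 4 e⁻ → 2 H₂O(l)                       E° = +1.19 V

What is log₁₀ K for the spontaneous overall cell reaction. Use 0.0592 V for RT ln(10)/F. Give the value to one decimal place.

Cathode: O₂/H₂O; anode: Pb²⁺/Pb. E°cell = +1.33 V, n = 4.
log K = nE°cell / 0.0592 = (4)(+1.33) / 0.0592 = 89.9.

89.9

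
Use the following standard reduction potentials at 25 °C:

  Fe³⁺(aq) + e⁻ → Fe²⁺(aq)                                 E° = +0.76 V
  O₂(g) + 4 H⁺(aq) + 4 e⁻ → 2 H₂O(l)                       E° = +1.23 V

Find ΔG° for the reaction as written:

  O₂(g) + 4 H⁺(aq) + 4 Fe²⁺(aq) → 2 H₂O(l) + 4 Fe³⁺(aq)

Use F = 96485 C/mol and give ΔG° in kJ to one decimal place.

-181.4 kJ

As written, O₂/H₂O is reduced (cathode) and Fe³⁺/Fe²⁺ is oxidised (anode), so E°cell = (+1.23) − (+0.76) = +0.47 V.
Balancing electrons gives n = 4.
ΔG° = −nFE° = −(4)(96485)(+0.47) = -181,392 J = -181.4 kJ.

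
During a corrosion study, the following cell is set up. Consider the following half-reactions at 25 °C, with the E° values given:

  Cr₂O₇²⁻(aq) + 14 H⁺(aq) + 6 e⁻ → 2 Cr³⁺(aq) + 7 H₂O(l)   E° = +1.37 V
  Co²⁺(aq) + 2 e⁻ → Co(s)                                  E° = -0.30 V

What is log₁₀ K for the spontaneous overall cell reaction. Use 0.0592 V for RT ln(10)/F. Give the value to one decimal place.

169.3

Cathode: Cr₂O₇²⁻/Cr³⁺; anode: Co²⁺/Co. E°cell = +1.67 V, n = 6.
log K = nE°cell / 0.0592 = (6)(+1.67) / 0.0592 = 169.3.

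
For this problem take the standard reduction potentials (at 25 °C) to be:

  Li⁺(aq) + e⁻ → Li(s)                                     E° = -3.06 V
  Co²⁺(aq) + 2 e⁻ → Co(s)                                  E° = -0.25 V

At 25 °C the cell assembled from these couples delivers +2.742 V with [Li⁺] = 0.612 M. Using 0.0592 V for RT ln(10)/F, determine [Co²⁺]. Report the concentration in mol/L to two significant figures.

0.0019 M

Co²⁺/Co is the cathode, Li⁺/Li the anode: E°cell = +2.81 V, n = 2.
Overall reaction: Co²⁺(aq) + 2 Li(s) → Co(s) + 2 Li⁺(aq); Q = [Li⁺]^2/[Co²⁺]^1.
From E = E° − (0.0592/n) log Q: log Q = (E° − E)·n/0.0592 = (+2.81 − (+2.742))·2/0.0592 = 2.2973.
So 1·log[Co²⁺] = 2·log(0.612) − log Q = -0.4265 − (2.2973) = -2.7238; [Co²⁺] = 10^(-2.7238) ≈ 0.0019 M.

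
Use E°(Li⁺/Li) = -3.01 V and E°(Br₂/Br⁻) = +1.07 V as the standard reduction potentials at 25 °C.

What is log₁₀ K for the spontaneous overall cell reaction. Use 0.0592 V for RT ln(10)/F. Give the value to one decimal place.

Cathode: Br₂/Br⁻; anode: Li⁺/Li. E°cell = +4.08 V, n = 2.
log K = nE°cell / 0.0592 = (2)(+4.08) / 0.0592 = 137.8.

137.8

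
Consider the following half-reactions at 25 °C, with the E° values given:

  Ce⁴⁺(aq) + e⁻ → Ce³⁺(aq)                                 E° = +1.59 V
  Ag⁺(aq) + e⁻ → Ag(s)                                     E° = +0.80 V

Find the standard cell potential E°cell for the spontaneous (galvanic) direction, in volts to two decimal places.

The Ce⁴⁺/Ce³⁺ couple has the higher reduction potential, so it is the cathode; Ag⁺/Ag is oxidised at the anode.
E°cell = E°(cathode) − E°(anode) = (+1.59) − (+0.80) = +0.79 V.
Since E°cell > 0, the reaction is spontaneous under standard conditions.

+0.79 V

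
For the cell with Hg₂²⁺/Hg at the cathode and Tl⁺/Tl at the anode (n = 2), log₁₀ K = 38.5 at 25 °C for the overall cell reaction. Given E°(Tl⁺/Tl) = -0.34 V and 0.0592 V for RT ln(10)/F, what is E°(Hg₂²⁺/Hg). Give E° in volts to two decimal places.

+0.80 V

E°cell = (0.0592/n)·log K = (0.0592/2)(38.5) = +1.140 V.
Since Hg₂²⁺/Hg is the cathode and Tl⁺/Tl the anode, E°cell = E°(Hg₂²⁺/Hg) − E°(Tl⁺/Tl).
So E°(Hg₂²⁺/Hg) = E°cell + E°(Tl⁺/Tl) = +1.140 + (-0.34) = +0.80 V.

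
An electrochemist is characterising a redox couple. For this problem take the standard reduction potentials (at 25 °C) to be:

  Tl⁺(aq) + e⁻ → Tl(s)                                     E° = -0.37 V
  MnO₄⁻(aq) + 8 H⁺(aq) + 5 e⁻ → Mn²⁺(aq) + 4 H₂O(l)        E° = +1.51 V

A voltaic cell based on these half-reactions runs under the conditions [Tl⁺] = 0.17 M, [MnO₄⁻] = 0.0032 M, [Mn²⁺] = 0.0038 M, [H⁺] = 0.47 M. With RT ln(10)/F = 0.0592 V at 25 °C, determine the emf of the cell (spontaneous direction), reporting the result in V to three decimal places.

MnO₄⁻/Mn²⁺ is the cathode (higher E°), Tl⁺/Tl the anode: E°cell = +1.51 − (-0.37) = +1.88 V, n = 5.
Overall: MnO₄⁻(aq) + 8 H⁺(aq) + 5 Tl(s) → Mn²⁺(aq) + 4 H₂O(l) + 5 Tl⁺(aq)
Q = [Mn²⁺]·[Tl⁺]^5 / ([MnO₄⁻]·[H⁺]^8); log Q = -1.150.
E = E° − (0.0592/n) log Q = +1.88 − (0.0592/5)(-1.150) = +1.894 V.

+1.894 V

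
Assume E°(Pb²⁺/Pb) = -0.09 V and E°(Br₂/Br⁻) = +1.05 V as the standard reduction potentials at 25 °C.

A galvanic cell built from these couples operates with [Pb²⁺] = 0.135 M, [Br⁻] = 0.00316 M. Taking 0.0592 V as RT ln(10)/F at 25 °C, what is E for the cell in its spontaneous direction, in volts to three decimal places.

+1.314 V

Br₂/Br⁻ is the cathode (higher E°), Pb²⁺/Pb the anode: E°cell = +1.05 − (-0.09) = +1.14 V, n = 2.
Overall: Br₂(l) + Pb(s) → 2 Br⁻(aq) + Pb²⁺(aq)
Q = [Br⁻]^2·[Pb²⁺]; log Q = -5.870.
E = E° − (0.0592/n) log Q = +1.14 − (0.0592/2)(-5.870) = +1.314 V.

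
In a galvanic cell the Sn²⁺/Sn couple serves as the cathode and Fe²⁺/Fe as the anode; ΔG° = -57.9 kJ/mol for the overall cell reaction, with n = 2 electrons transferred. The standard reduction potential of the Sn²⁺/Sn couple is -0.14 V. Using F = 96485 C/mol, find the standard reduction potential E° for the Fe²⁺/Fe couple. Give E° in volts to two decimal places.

E°cell = −ΔG°/(nF) = −(-57.9×10³)/((2)(96485)) = +0.300 V.
Since Sn²⁺/Sn is the cathode and Fe²⁺/Fe the anode, E°cell = E°(Sn²⁺/Sn) − E°(Fe²⁺/Fe).
So E°(Fe²⁺/Fe) = E°(Sn²⁺/Sn) − E°cell = (-0.14) − (+0.300) = -0.44 V.

-0.44 V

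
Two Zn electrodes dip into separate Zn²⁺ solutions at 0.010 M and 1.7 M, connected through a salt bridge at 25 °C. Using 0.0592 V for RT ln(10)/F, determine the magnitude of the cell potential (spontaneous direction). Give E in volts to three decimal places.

For a concentration cell E°cell = 0. The 1.7 M side is the cathode (reduction is favoured where [Zn²⁺] is higher).
With n = 2, E = −(0.0592/2) log([Zn²⁺]ₐₙ/[Zn²⁺]꜀ₐₜ) = −(0.0592/2) log(0.01/1.7) = −(0.0592/2)(-2.230) = +0.066 V.

+0.066 V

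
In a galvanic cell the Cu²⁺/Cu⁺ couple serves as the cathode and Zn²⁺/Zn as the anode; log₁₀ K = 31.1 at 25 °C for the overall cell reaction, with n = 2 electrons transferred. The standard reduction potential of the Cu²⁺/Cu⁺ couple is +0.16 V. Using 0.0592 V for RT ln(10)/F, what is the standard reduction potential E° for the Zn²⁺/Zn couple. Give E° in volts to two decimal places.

E°cell = (0.0592/n)·log K = (0.0592/2)(31.1) = +0.921 V.
Since Cu²⁺/Cu⁺ is the cathode and Zn²⁺/Zn the anode, E°cell = E°(Cu²⁺/Cu⁺) − E°(Zn²⁺/Zn).
So E°(Zn²⁺/Zn) = E°(Cu²⁺/Cu⁺) − E°cell = (+0.16) − (+0.921) = -0.76 V.

-0.76 V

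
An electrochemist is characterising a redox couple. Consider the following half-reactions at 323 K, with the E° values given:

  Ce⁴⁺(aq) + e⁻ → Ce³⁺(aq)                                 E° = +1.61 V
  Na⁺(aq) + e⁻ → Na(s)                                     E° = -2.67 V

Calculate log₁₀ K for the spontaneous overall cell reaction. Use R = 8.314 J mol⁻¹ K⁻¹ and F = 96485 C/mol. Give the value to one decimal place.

Cathode: Ce⁴⁺/Ce³⁺; anode: Na⁺/Na. E°cell = (+1.61) − (-2.67) = +4.28 V, with n = 1.
ΔG° = −nFE° = −RT ln K, so ln K = nFE°/(RT) = (1)(96485)(+4.28) / ((8.314)(323)) = 153.777.
log₁₀ K = 153.777 / ln 10 = 66.8.

66.8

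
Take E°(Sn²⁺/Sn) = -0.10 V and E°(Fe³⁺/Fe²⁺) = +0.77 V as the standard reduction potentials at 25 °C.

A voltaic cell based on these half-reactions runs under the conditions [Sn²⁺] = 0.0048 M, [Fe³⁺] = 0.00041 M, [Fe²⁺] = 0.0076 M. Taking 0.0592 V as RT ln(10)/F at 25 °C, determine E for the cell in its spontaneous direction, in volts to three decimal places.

+0.864 V

Fe³⁺/Fe²⁺ is the cathode (higher E°), Sn²⁺/Sn the anode: E°cell = +0.77 − (-0.10) = +0.87 V, n = 2.
Overall: 2 Fe³⁺(aq) + Sn(s) → 2 Fe²⁺(aq) + Sn²⁺(aq)
Q = [Fe²⁺]^2·[Sn²⁺] / ([Fe³⁺]^2); log Q = 0.217.
E = E° − (0.0592/n) log Q = +0.87 − (0.0592/2)(0.217) = +0.864 V.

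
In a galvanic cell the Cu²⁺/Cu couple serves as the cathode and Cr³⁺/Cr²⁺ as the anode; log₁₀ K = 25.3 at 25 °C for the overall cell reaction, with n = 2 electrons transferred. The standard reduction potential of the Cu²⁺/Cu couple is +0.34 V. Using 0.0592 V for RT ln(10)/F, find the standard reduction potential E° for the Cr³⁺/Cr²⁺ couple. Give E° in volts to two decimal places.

-0.41 V

E°cell = (0.0592/n)·log K = (0.0592/2)(25.3) = +0.749 V.
Since Cu²⁺/Cu is the cathode and Cr³⁺/Cr²⁺ the anode, E°cell = E°(Cu²⁺/Cu) − E°(Cr³⁺/Cr²⁺).
So E°(Cr³⁺/Cr²⁺) = E°(Cu²⁺/Cu) − E°cell = (+0.34) − (+0.749) = -0.41 V.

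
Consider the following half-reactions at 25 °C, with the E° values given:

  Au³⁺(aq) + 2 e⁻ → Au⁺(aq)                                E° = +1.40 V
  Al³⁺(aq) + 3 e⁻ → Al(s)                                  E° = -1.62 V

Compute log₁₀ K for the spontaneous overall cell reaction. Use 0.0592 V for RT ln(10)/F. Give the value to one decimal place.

Cathode: Au³⁺/Au⁺; anode: Al³⁺/Al. E°cell = +3.02 V, n = 6.
log K = nE°cell / 0.0592 = (6)(+3.02) / 0.0592 = 306.1.

306.1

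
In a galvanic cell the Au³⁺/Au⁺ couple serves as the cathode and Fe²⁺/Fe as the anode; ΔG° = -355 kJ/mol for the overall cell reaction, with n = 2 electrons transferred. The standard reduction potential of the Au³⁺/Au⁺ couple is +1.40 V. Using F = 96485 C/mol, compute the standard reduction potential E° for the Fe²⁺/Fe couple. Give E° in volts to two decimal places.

E°cell = −ΔG°/(nF) = −(-355×10³)/((2)(96485)) = +1.840 V.
Since Au³⁺/Au⁺ is the cathode and Fe²⁺/Fe the anode, E°cell = E°(Au³⁺/Au⁺) − E°(Fe²⁺/Fe).
So E°(Fe²⁺/Fe) = E°(Au³⁺/Au⁺) − E°cell = (+1.40) − (+1.840) = -0.44 V.

-0.44 V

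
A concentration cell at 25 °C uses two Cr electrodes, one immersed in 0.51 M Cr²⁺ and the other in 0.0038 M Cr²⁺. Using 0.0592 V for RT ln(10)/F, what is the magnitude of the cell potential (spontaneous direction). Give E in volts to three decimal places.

For a concentration cell E°cell = 0. The 0.51 M side is the cathode (reduction is favoured where [Cr²⁺] is higher).
With n = 2, E = −(0.0592/2) log([Cr²⁺]ₐₙ/[Cr²⁺]꜀ₐₜ) = −(0.0592/2) log(0.0038/0.51) = −(0.0592/2)(-2.128) = +0.063 V.

+0.063 V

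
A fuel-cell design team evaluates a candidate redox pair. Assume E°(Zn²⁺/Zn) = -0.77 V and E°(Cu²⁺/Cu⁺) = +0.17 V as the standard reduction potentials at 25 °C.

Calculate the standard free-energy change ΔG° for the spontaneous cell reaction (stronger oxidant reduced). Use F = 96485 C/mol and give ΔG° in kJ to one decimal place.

Cu²⁺/Cu⁺ (E° = +0.17 V) is the cathode; Zn²⁺/Zn (E° = -0.77 V) is the anode, so E°cell = +0.94 V.
Balancing electrons gives n = 2 (lcm of 1 and 2).
ΔG° = −nFE° = −(2)(96485)(+0.94) = -181,392 J = -181.4 kJ.

-181.4 kJ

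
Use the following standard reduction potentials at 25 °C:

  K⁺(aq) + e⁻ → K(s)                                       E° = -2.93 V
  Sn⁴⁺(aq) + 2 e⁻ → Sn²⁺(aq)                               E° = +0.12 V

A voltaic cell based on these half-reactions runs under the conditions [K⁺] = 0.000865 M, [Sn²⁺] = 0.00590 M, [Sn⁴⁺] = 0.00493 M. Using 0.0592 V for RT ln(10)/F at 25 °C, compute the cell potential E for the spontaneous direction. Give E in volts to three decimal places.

+3.229 V

Sn⁴⁺/Sn²⁺ is the cathode (higher E°), K⁺/K the anode: E°cell = +0.12 − (-2.93) = +3.05 V, n = 2.
Overall: Sn⁴⁺(aq) + 2 K(s) → Sn²⁺(aq) + 2 K⁺(aq)
Q = [Sn²⁺]·[K⁺]^2 / ([Sn⁴⁺]); log Q = -6.048.
E = E° − (0.0592/n) log Q = +3.05 − (0.0592/2)(-6.048) = +3.229 V.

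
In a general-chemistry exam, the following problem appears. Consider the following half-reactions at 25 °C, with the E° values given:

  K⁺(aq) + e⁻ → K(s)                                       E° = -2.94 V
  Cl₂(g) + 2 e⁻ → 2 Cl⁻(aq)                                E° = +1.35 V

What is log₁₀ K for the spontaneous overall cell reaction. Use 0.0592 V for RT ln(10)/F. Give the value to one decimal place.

Cathode: Cl₂/Cl⁻; anode: K⁺/K. E°cell = +4.29 V, n = 2.
log K = nE°cell / 0.0592 = (2)(+4.29) / 0.0592 = 144.9.

144.9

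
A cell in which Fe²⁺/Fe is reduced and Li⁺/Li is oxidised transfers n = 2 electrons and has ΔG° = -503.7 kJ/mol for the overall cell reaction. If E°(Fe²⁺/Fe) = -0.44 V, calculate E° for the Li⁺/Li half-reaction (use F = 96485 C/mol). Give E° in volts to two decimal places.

E°cell = −ΔG°/(nF) = −(-503.7×10³)/((2)(96485)) = +2.610 V.
Since Fe²⁺/Fe is the cathode and Li⁺/Li the anode, E°cell = E°(Fe²⁺/Fe) − E°(Li⁺/Li).
So E°(Li⁺/Li) = E°(Fe²⁺/Fe) − E°cell = (-0.44) − (+2.610) = -3.05 V.

-3.05 V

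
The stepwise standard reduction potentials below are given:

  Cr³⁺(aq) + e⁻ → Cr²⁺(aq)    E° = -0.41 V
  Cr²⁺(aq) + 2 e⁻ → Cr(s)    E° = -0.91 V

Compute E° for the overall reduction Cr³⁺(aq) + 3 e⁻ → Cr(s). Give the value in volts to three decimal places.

Since ΔG° = −nFE° is additive over sequential reductions, n₃E°₃ = n₁E°₁ + n₂E°₂.
E°₃ = (1×-0.41 + 2×-0.91) / 3 = (-2.230) / 3 = -0.743 V.

-0.743 V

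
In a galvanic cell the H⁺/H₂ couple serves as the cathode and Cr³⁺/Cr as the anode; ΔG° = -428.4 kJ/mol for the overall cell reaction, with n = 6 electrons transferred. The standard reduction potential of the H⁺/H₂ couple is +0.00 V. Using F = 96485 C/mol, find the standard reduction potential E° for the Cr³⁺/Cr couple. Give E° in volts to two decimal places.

-0.74 V

E°cell = −ΔG°/(nF) = −(-428.4×10³)/((6)(96485)) = +0.740 V.
Since H⁺/H₂ is the cathode and Cr³⁺/Cr the anode, E°cell = E°(H⁺/H₂) − E°(Cr³⁺/Cr).
So E°(Cr³⁺/Cr) = E°(H⁺/H₂) − E°cell = (+0.00) − (+0.740) = -0.74 V.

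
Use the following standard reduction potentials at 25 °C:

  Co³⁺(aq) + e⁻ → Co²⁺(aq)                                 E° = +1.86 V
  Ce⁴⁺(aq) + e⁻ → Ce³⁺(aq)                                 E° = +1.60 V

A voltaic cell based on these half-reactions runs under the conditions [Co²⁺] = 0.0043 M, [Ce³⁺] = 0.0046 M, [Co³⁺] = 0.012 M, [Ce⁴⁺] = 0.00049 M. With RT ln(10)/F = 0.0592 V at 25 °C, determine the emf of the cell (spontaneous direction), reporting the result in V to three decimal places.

Co³⁺/Co²⁺ is the cathode (higher E°), Ce⁴⁺/Ce³⁺ the anode: E°cell = +1.86 − (+1.60) = +0.26 V, n = 1.
Overall: Co³⁺(aq) + Ce³⁺(aq) → Co²⁺(aq) + Ce⁴⁺(aq)
Q = [Co²⁺]·[Ce⁴⁺] / ([Co³⁺]·[Ce³⁺]); log Q = -1.418.
E = E° − (0.0592/n) log Q = +0.26 − (0.0592/1)(-1.418) = +0.344 V.

+0.344 V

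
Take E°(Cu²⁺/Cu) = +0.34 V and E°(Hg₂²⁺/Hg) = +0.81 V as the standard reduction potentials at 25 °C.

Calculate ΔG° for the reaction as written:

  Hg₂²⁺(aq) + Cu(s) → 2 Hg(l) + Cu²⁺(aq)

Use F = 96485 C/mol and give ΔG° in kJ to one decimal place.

-90.7 kJ

As written, Hg₂²⁺/Hg is reduced (cathode) and Cu²⁺/Cu is oxidised (anode), so E°cell = (+0.81) − (+0.34) = +0.47 V.
Balancing electrons gives n = 2.
ΔG° = −nFE° = −(2)(96485)(+0.47) = -90,696 J = -90.7 kJ.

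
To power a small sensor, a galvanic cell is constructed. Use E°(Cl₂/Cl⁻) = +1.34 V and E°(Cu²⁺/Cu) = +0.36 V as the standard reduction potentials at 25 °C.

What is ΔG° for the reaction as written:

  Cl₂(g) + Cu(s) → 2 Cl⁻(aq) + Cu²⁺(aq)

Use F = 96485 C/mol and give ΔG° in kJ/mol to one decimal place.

As written, Cl₂/Cl⁻ is reduced (cathode) and Cu²⁺/Cu is oxidised (anode), so E°cell = (+1.34) − (+0.36) = +0.98 V.
Balancing electrons gives n = 2.
ΔG° = −nFE° = −(2)(96485)(+0.98) = -189,111 J = -189.1 kJ/mol.

-189.1 kJ/mol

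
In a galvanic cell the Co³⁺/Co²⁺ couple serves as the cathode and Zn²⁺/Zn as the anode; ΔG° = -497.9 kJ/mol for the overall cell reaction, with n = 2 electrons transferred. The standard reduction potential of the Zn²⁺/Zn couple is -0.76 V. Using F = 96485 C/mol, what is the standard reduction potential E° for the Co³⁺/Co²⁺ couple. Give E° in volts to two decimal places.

+1.82 V

E°cell = −ΔG°/(nF) = −(-497.9×10³)/((2)(96485)) = +2.580 V.
Since Co³⁺/Co²⁺ is the cathode and Zn²⁺/Zn the anode, E°cell = E°(Co³⁺/Co²⁺) − E°(Zn²⁺/Zn).
So E°(Co³⁺/Co²⁺) = E°cell + E°(Zn²⁺/Zn) = +2.580 + (-0.76) = +1.82 V.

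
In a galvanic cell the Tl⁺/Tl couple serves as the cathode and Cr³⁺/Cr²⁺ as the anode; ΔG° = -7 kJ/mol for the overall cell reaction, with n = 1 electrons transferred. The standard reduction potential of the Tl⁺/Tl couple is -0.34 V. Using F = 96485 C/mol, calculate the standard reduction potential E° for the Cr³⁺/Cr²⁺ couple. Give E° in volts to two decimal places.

E°cell = −ΔG°/(nF) = −(-7×10³)/((1)(96485)) = +0.073 V.
Since Tl⁺/Tl is the cathode and Cr³⁺/Cr²⁺ the anode, E°cell = E°(Tl⁺/Tl) − E°(Cr³⁺/Cr²⁺).
So E°(Cr³⁺/Cr²⁺) = E°(Tl⁺/Tl) − E°cell = (-0.34) − (+0.073) = -0.41 V.

-0.41 V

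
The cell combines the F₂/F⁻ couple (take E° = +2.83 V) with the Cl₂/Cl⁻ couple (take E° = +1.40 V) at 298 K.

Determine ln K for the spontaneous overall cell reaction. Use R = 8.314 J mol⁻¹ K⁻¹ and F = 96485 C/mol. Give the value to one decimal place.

111.4

Cathode: F₂/F⁻; anode: Cl₂/Cl⁻. E°cell = (+2.83) − (+1.40) = +1.43 V, with n = 2.
ΔG° = −nFE° = −RT ln K, so ln K = nFE°/(RT) = (2)(96485)(+1.43) / ((8.314)(298)) = 111.378.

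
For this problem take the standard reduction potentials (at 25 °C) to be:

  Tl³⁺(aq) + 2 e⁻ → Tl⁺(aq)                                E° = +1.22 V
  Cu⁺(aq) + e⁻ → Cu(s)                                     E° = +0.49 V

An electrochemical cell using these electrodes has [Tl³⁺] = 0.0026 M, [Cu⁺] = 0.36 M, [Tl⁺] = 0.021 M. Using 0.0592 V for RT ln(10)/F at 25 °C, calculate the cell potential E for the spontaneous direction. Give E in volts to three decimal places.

+0.729 V

Tl³⁺/Tl⁺ is the cathode (higher E°), Cu⁺/Cu the anode: E°cell = +1.22 − (+0.49) = +0.73 V, n = 2.
Overall: Tl³⁺(aq) + 2 Cu(s) → Tl⁺(aq) + 2 Cu⁺(aq)
Q = [Tl⁺]·[Cu⁺]^2 / ([Tl³⁺]); log Q = 0.020.
E = E° − (0.0592/n) log Q = +0.73 − (0.0592/2)(0.020) = +0.729 V.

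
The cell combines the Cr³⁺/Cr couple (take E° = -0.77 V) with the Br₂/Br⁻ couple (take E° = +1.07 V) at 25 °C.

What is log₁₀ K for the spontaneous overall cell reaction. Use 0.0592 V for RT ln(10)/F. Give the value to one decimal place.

Cathode: Br₂/Br⁻; anode: Cr³⁺/Cr. E°cell = +1.84 V, n = 6.
log K = nE°cell / 0.0592 = (6)(+1.84) / 0.0592 = 186.5.

186.5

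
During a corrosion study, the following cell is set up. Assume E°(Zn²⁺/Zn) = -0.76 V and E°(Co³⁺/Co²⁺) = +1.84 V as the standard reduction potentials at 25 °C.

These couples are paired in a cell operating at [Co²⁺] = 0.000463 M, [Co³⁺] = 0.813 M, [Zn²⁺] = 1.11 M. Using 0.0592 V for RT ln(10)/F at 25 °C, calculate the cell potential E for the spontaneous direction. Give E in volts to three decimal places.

+2.791 V

Co³⁺/Co²⁺ is the cathode (higher E°), Zn²⁺/Zn the anode: E°cell = +1.84 − (-0.76) = +2.60 V, n = 2.
Overall: 2 Co³⁺(aq) + Zn(s) → 2 Co²⁺(aq) + Zn²⁺(aq)
Q = [Co²⁺]^2·[Zn²⁺] / ([Co³⁺]^2); log Q = -6.444.
E = E° − (0.0592/n) log Q = +2.60 − (0.0592/2)(-6.444) = +2.791 V.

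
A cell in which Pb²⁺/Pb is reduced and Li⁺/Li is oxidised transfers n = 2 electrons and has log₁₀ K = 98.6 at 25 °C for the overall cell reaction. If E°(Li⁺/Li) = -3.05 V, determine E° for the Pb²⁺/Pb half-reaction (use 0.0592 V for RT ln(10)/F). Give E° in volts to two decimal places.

-0.13 V

E°cell = (0.0592/n)·log K = (0.0592/2)(98.6) = +2.919 V.
Since Pb²⁺/Pb is the cathode and Li⁺/Li the anode, E°cell = E°(Pb²⁺/Pb) − E°(Li⁺/Li).
So E°(Pb²⁺/Pb) = E°cell + E°(Li⁺/Li) = +2.919 + (-3.05) = -0.13 V.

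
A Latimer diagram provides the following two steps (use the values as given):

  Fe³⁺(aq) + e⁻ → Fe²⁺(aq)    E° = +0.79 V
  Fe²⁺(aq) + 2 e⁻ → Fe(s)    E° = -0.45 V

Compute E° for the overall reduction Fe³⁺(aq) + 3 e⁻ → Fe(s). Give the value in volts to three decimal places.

Adding the free-energy changes (−nFE°) of the two steps gives −n₃FE°₃ = −n₁FE°₁ − n₂FE°₂.
E°₃ = (1×+0.79 + 2×-0.45) / 3 = (-0.110) / 3 = -0.037 V.

-0.037 V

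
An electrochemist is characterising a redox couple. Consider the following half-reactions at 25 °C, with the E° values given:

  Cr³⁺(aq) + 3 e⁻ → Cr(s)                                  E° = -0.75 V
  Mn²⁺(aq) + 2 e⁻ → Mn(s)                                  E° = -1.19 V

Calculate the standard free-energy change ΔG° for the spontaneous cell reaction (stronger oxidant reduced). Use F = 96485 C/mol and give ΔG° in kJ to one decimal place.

-254.7 kJ

Cr³⁺/Cr (E° = -0.75 V) is the cathode; Mn²⁺/Mn (E° = -1.19 V) is the anode, so E°cell = +0.44 V.
Balancing electrons gives n = 6 (lcm of 3 and 2).
ΔG° = −nFE° = −(6)(96485)(+0.44) = -254,720 J = -254.7 kJ.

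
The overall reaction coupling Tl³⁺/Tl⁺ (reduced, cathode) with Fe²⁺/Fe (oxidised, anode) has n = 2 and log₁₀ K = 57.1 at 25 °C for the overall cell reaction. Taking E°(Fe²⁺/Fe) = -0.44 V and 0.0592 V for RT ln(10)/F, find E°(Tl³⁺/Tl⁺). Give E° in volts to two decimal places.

+1.25 V

E°cell = (0.0592/n)·log K = (0.0592/2)(57.1) = +1.690 V.
Since Tl³⁺/Tl⁺ is the cathode and Fe²⁺/Fe the anode, E°cell = E°(Tl³⁺/Tl⁺) − E°(Fe²⁺/Fe).
So E°(Tl³⁺/Tl⁺) = E°cell + E°(Fe²⁺/Fe) = +1.690 + (-0.44) = +1.25 V.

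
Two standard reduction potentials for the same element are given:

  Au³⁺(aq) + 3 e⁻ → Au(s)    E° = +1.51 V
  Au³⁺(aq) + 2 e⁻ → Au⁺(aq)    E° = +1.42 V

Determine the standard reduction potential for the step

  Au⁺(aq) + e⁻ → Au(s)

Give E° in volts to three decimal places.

+1.690 V

Sequential free energies add, so n₃E°₃ = n₁E°₁ + n₂E°₂.
With n₃ = 3, and the known step contributing 2×(+1.42) V, the unknown satisfies 1·E° = 3×(+1.51) − 2×(+1.42) = +1.690.
E° = +1.690 / 1 = +1.690 V.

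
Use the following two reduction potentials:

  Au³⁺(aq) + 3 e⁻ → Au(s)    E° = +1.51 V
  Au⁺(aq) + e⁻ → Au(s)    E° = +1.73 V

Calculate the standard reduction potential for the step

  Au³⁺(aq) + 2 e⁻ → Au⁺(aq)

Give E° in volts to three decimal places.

+1.400 V

Sequential free energies add, so n₃E°₃ = n₁E°₁ + n₂E°₂.
With n₃ = 3, and the known step contributing 1×(+1.73) V, the unknown satisfies 2·E° = 3×(+1.51) − 1×(+1.73) = +2.800.
E° = +2.800 / 2 = +1.400 V.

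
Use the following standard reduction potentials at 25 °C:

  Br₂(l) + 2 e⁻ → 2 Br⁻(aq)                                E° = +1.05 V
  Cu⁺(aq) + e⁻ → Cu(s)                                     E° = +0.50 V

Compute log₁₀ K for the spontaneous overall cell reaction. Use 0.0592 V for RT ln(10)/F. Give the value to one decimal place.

Cathode: Br₂/Br⁻; anode: Cu⁺/Cu. E°cell = +0.55 V, n = 2.
log K = nE°cell / 0.0592 = (2)(+0.55) / 0.0592 = 18.6.

18.6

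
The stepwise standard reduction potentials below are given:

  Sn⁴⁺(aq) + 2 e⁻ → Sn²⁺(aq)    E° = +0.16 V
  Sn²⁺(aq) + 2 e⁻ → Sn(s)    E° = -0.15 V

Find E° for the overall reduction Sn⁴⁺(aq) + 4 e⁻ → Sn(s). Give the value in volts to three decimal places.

Adding the free-energy changes (−nFE°) of the two steps gives −n₃FE°₃ = −n₁FE°₁ − n₂FE°₂.
E°₃ = (2×+0.16 + 2×-0.15) / 4 = (+0.020) / 4 = +0.005 V.

+0.005 V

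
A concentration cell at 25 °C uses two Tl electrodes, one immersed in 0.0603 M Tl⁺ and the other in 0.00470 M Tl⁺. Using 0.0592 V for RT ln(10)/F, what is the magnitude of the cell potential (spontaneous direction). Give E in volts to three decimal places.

+0.066 V

For a concentration cell E°cell = 0. The 0.0603 M side is the cathode (reduction is favoured where [Tl⁺] is higher).
With n = 1, E = −(0.0592/1) log([Tl⁺]ₐₙ/[Tl⁺]꜀ₐₜ) = −(0.0592/1) log(0.0047/0.0603) = −(0.0592/1)(-1.108) = +0.066 V.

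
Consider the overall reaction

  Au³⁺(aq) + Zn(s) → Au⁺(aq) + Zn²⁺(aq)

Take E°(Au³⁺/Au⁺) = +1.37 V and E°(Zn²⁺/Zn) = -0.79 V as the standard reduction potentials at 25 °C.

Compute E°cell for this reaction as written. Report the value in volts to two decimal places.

+2.16 V

The Au³⁺/Au⁺ couple has the higher reduction potential, so it is the cathode; Zn²⁺/Zn is oxidised at the anode.
E°cell = E°(cathode) − E°(anode) = (+1.37) − (-0.79) = +2.16 V.
Since E°cell > 0, the reaction is spontaneous under standard conditions.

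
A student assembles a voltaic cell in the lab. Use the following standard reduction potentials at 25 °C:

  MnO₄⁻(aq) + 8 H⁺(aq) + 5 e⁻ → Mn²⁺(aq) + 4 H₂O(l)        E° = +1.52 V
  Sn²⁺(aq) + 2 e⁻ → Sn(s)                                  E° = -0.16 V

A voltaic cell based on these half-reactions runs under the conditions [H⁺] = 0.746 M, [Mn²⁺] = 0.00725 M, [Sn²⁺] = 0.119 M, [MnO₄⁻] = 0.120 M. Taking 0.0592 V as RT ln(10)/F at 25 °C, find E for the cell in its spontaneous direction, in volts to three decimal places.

+1.710 V

MnO₄⁻/Mn²⁺ is the cathode (higher E°), Sn²⁺/Sn the anode: E°cell = +1.52 − (-0.16) = +1.68 V, n = 10.
Overall: 2 MnO₄⁻(aq) + 16 H⁺(aq) + 5 Sn(s) → 2 Mn²⁺(aq) + 8 H₂O(l) + 5 Sn²⁺(aq)
Q = [Mn²⁺]^2·[Sn²⁺]^5 / ([MnO₄⁻]^2·[H⁺]^16); log Q = -5.024.
E = E° − (0.0592/n) log Q = +1.68 − (0.0592/10)(-5.024) = +1.710 V.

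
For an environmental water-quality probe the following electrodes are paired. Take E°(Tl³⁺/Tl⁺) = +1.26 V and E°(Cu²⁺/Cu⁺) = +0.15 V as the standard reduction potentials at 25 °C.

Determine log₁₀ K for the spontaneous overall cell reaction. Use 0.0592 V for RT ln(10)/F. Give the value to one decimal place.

37.5

Cathode: Tl³⁺/Tl⁺; anode: Cu²⁺/Cu⁺. E°cell = +1.11 V, n = 2.
log K = nE°cell / 0.0592 = (2)(+1.11) / 0.0592 = 37.5.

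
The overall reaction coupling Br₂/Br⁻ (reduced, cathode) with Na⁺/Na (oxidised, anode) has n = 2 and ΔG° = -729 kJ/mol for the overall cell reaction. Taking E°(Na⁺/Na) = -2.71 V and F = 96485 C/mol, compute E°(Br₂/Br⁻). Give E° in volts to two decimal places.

+1.07 V

E°cell = −ΔG°/(nF) = −(-729×10³)/((2)(96485)) = +3.778 V.
Since Br₂/Br⁻ is the cathode and Na⁺/Na the anode, E°cell = E°(Br₂/Br⁻) − E°(Na⁺/Na).
So E°(Br₂/Br⁻) = E°cell + E°(Na⁺/Na) = +3.778 + (-2.71) = +1.07 V.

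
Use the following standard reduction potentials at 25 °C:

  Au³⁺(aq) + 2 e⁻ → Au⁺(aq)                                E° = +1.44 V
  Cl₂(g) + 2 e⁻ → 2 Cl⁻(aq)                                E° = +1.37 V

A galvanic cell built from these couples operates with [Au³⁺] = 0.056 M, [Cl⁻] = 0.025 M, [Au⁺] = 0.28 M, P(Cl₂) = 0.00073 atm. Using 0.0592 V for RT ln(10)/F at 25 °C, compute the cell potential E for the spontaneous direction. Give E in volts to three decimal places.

Au³⁺/Au⁺ is the cathode (higher E°), Cl₂/Cl⁻ the anode: E°cell = +1.44 − (+1.37) = +0.07 V, n = 2.
Overall: Au³⁺(aq) + 2 Cl⁻(aq) → Au⁺(aq) + Cl₂(g)
Q = [Au⁺]·P(Cl₂) / ([Au³⁺]·[Cl⁻]^2); log Q = 0.766.
E = E° − (0.0592/n) log Q = +0.07 − (0.0592/2)(0.766) = +0.047 V.

+0.047 V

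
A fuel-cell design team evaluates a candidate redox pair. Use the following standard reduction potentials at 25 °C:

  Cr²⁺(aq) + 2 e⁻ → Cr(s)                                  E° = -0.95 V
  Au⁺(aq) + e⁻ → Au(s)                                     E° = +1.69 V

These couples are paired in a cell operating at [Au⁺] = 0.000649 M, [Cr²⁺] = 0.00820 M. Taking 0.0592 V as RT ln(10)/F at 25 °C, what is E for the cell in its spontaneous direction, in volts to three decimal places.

+2.513 V

Au⁺/Au is the cathode (higher E°), Cr²⁺/Cr the anode: E°cell = +1.69 − (-0.95) = +2.64 V, n = 2.
Overall: 2 Au⁺(aq) + Cr(s) → 2 Au(s) + Cr²⁺(aq)
Q = [Cr²⁺] / ([Au⁺]^2); log Q = 4.289.
E = E° − (0.0592/n) log Q = +2.64 − (0.0592/2)(4.289) = +2.513 V.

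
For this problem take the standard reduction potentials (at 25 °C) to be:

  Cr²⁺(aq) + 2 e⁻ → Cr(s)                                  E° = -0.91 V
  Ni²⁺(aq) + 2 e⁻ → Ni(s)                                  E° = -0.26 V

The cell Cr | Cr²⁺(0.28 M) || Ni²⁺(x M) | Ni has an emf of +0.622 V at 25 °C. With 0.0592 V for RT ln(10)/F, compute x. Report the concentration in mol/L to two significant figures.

0.032 M

Ni²⁺/Ni is the cathode, Cr²⁺/Cr the anode: E°cell = +0.65 V, n = 2.
Overall reaction: Ni²⁺(aq) + Cr(s) → Ni(s) + Cr²⁺(aq); Q = [Cr²⁺]^1/[Ni²⁺]^1.
From E = E° − (0.0592/n) log Q: log Q = (E° − E)·n/0.0592 = (+0.65 − (+0.622))·2/0.0592 = 0.9459.
So 1·log[Ni²⁺] = 1·log(0.28) − log Q = -0.5528 − (0.9459) = -1.4987; [Ni²⁺] = 10^(-1.4987) ≈ 0.032 M.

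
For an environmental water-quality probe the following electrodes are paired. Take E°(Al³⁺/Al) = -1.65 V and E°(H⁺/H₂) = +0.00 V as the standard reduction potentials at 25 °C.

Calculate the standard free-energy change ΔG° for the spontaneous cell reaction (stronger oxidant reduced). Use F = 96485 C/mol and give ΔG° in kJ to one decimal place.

H⁺/H₂ (E° = +0.00 V) is the cathode; Al³⁺/Al (E° = -1.65 V) is the anode, so E°cell = +1.65 V.
Balancing electrons gives n = 6 (lcm of 2 and 3).
ΔG° = −nFE° = −(6)(96485)(+1.65) = -955,202 J = -955.2 kJ.

-955.2 kJ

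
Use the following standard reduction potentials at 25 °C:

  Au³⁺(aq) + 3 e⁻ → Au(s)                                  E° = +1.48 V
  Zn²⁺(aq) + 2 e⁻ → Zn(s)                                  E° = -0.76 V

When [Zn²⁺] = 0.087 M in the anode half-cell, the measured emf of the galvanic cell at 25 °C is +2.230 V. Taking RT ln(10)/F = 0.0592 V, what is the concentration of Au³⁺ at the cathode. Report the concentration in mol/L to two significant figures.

0.0080 M

Au³⁺/Au is the cathode, Zn²⁺/Zn the anode: E°cell = +2.24 V, n = 6.
Overall reaction: 2 Au³⁺(aq) + 3 Zn(s) → 2 Au(s) + 3 Zn²⁺(aq); Q = [Zn²⁺]^3/[Au³⁺]^2.
From E = E° − (0.0592/n) log Q: log Q = (E° − E)·n/0.0592 = (+2.24 − (+2.230))·6/0.0592 = 1.0135.
So 2·log[Au³⁺] = 3·log(0.087) − log Q = -3.1814 − (1.0135) = -4.1949; log[Au³⁺] = -4.1949 / 2 = -2.0974; [Au³⁺] = 10^(-2.0974) ≈ 0.0080 M.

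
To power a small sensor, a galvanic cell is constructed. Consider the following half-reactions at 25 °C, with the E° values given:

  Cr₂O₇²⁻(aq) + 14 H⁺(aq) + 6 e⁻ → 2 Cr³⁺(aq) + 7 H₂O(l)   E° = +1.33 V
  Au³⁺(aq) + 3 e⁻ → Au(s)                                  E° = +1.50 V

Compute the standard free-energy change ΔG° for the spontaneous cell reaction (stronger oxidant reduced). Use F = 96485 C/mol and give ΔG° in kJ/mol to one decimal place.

-98.4 kJ/mol

Au³⁺/Au (E° = +1.50 V) is the cathode; Cr₂O₇²⁻/Cr³⁺ (E° = +1.33 V) is the anode, so E°cell = +0.17 V.
Balancing electrons gives n = 6 (lcm of 3 and 6).
ΔG° = −nFE° = −(6)(96485)(+0.17) = -98,415 J = -98.4 kJ/mol.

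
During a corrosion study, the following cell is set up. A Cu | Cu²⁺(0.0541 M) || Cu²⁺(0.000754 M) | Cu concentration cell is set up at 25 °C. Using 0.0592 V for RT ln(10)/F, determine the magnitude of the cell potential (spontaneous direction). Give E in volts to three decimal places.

For a concentration cell E°cell = 0. The 0.0541 M side is the cathode (reduction is favoured where [Cu²⁺] is higher).
With n = 2, E = −(0.0592/2) log([Cu²⁺]ₐₙ/[Cu²⁺]꜀ₐₜ) = −(0.0592/2) log(0.000754/0.0541) = −(0.0592/2)(-1.856) = +0.055 V.

+0.055 V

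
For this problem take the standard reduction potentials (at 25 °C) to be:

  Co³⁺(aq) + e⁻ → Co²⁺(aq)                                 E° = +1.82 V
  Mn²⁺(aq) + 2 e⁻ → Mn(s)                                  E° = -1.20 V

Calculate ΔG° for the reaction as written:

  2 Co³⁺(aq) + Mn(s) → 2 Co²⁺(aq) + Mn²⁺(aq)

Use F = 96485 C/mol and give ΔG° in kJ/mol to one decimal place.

-582.8 kJ/mol

As written, Co³⁺/Co²⁺ is reduced (cathode) and Mn²⁺/Mn is oxidised (anode), so E°cell = (+1.82) − (-1.20) = +3.02 V.
Balancing electrons gives n = 2.
ΔG° = −nFE° = −(2)(96485)(+3.02) = -582,769 J = -582.8 kJ/mol.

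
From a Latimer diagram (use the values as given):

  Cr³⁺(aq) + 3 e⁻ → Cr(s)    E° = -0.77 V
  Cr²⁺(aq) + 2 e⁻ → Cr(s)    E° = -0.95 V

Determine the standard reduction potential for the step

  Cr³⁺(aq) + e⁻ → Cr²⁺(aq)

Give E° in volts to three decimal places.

Sequential free energies add, so n₃E°₃ = n₁E°₁ + n₂E°₂.
With n₃ = 3, and the known step contributing 2×(-0.95) V, the unknown satisfies 1·E° = 3×(-0.77) − 2×(-0.95) = -0.410.
E° = -0.410 / 1 = -0.410 V.

-0.410 V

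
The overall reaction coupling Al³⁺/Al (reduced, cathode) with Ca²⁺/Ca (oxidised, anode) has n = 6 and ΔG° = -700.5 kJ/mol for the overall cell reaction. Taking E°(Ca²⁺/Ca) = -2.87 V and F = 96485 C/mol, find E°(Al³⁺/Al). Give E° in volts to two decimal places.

E°cell = −ΔG°/(nF) = −(-700.5×10³)/((6)(96485)) = +1.210 V.
Since Al³⁺/Al is the cathode and Ca²⁺/Ca the anode, E°cell = E°(Al³⁺/Al) − E°(Ca²⁺/Ca).
So E°(Al³⁺/Al) = E°cell + E°(Ca²⁺/Ca) = +1.210 + (-2.87) = -1.66 V.

-1.66 V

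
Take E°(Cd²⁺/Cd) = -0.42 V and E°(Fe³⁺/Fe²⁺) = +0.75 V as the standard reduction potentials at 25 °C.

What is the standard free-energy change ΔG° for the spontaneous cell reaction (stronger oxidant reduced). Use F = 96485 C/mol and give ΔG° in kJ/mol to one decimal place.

Fe³⁺/Fe²⁺ (E° = +0.75 V) is the cathode; Cd²⁺/Cd (E° = -0.42 V) is the anode, so E°cell = +1.17 V.
Balancing electrons gives n = 2 (lcm of 1 and 2).
ΔG° = −nFE° = −(2)(96485)(+1.17) = -225,775 J = -225.8 kJ/mol.

-225.8 kJ/mol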